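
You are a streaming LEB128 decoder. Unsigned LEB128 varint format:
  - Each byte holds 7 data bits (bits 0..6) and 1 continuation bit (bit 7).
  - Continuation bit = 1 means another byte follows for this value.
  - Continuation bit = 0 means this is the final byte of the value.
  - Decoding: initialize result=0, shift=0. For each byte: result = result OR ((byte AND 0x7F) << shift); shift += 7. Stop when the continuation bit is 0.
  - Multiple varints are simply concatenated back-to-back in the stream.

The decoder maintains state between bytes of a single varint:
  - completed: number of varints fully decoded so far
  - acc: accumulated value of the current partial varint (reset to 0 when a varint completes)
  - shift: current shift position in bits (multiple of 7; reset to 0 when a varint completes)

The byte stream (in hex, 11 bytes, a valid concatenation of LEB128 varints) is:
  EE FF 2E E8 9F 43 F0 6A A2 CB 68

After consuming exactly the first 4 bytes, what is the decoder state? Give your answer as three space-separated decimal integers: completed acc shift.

byte[0]=0xEE cont=1 payload=0x6E: acc |= 110<<0 -> completed=0 acc=110 shift=7
byte[1]=0xFF cont=1 payload=0x7F: acc |= 127<<7 -> completed=0 acc=16366 shift=14
byte[2]=0x2E cont=0 payload=0x2E: varint #1 complete (value=770030); reset -> completed=1 acc=0 shift=0
byte[3]=0xE8 cont=1 payload=0x68: acc |= 104<<0 -> completed=1 acc=104 shift=7

Answer: 1 104 7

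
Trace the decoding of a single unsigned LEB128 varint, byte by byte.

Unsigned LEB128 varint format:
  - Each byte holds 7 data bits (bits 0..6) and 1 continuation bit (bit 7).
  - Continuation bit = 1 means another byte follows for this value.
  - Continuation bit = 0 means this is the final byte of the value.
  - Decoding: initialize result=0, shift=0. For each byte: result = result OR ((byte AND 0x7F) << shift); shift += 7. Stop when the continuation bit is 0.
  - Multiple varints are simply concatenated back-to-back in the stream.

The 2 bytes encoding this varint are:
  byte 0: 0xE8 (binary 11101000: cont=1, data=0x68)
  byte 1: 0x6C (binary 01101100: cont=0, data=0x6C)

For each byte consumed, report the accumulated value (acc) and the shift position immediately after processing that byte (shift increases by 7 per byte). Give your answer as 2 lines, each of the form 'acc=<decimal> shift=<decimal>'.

Answer: acc=104 shift=7
acc=13928 shift=14

Derivation:
byte 0=0xE8: payload=0x68=104, contrib = 104<<0 = 104; acc -> 104, shift -> 7
byte 1=0x6C: payload=0x6C=108, contrib = 108<<7 = 13824; acc -> 13928, shift -> 14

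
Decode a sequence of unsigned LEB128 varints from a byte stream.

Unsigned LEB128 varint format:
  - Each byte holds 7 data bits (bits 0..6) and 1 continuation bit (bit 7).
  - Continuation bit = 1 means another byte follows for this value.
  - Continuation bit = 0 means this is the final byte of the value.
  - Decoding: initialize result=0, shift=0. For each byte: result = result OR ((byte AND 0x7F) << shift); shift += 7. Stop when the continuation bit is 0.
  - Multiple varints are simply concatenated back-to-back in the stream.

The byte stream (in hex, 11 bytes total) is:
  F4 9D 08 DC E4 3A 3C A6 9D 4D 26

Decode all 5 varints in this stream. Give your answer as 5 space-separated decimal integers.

  byte[0]=0xF4 cont=1 payload=0x74=116: acc |= 116<<0 -> acc=116 shift=7
  byte[1]=0x9D cont=1 payload=0x1D=29: acc |= 29<<7 -> acc=3828 shift=14
  byte[2]=0x08 cont=0 payload=0x08=8: acc |= 8<<14 -> acc=134900 shift=21 [end]
Varint 1: bytes[0:3] = F4 9D 08 -> value 134900 (3 byte(s))
  byte[3]=0xDC cont=1 payload=0x5C=92: acc |= 92<<0 -> acc=92 shift=7
  byte[4]=0xE4 cont=1 payload=0x64=100: acc |= 100<<7 -> acc=12892 shift=14
  byte[5]=0x3A cont=0 payload=0x3A=58: acc |= 58<<14 -> acc=963164 shift=21 [end]
Varint 2: bytes[3:6] = DC E4 3A -> value 963164 (3 byte(s))
  byte[6]=0x3C cont=0 payload=0x3C=60: acc |= 60<<0 -> acc=60 shift=7 [end]
Varint 3: bytes[6:7] = 3C -> value 60 (1 byte(s))
  byte[7]=0xA6 cont=1 payload=0x26=38: acc |= 38<<0 -> acc=38 shift=7
  byte[8]=0x9D cont=1 payload=0x1D=29: acc |= 29<<7 -> acc=3750 shift=14
  byte[9]=0x4D cont=0 payload=0x4D=77: acc |= 77<<14 -> acc=1265318 shift=21 [end]
Varint 4: bytes[7:10] = A6 9D 4D -> value 1265318 (3 byte(s))
  byte[10]=0x26 cont=0 payload=0x26=38: acc |= 38<<0 -> acc=38 shift=7 [end]
Varint 5: bytes[10:11] = 26 -> value 38 (1 byte(s))

Answer: 134900 963164 60 1265318 38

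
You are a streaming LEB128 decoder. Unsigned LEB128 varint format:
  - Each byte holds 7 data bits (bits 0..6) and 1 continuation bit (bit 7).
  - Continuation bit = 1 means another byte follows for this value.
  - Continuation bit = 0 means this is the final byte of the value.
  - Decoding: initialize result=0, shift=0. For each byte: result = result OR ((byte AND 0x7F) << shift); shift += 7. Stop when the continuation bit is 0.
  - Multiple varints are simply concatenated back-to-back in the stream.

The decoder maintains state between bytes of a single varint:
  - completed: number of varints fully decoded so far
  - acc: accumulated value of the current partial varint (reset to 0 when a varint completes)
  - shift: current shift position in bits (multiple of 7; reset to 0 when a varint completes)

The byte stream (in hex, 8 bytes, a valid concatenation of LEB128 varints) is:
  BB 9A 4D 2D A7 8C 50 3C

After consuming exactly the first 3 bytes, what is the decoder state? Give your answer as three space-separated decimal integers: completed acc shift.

Answer: 1 0 0

Derivation:
byte[0]=0xBB cont=1 payload=0x3B: acc |= 59<<0 -> completed=0 acc=59 shift=7
byte[1]=0x9A cont=1 payload=0x1A: acc |= 26<<7 -> completed=0 acc=3387 shift=14
byte[2]=0x4D cont=0 payload=0x4D: varint #1 complete (value=1264955); reset -> completed=1 acc=0 shift=0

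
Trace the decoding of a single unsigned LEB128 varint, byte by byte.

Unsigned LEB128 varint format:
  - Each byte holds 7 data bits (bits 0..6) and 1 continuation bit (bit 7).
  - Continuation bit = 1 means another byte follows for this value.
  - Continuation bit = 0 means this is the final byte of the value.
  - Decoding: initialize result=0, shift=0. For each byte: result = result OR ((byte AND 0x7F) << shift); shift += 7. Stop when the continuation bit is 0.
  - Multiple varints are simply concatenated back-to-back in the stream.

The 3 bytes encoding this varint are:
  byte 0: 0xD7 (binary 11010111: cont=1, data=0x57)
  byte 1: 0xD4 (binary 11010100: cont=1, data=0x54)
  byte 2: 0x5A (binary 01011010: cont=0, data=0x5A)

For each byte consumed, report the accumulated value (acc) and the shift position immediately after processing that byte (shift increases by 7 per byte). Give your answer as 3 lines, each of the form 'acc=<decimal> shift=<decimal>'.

byte 0=0xD7: payload=0x57=87, contrib = 87<<0 = 87; acc -> 87, shift -> 7
byte 1=0xD4: payload=0x54=84, contrib = 84<<7 = 10752; acc -> 10839, shift -> 14
byte 2=0x5A: payload=0x5A=90, contrib = 90<<14 = 1474560; acc -> 1485399, shift -> 21

Answer: acc=87 shift=7
acc=10839 shift=14
acc=1485399 shift=21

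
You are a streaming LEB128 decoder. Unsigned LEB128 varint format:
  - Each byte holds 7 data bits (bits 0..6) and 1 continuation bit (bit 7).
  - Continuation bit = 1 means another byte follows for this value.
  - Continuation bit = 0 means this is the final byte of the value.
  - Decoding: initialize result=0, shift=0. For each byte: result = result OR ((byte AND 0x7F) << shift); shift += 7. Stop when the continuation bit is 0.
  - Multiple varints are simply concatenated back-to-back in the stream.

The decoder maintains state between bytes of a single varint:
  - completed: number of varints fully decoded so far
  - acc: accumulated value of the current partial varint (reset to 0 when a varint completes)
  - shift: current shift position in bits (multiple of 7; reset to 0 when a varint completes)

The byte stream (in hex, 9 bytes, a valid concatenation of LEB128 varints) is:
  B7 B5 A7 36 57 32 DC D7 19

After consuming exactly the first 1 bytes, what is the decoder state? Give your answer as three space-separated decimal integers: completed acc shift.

Answer: 0 55 7

Derivation:
byte[0]=0xB7 cont=1 payload=0x37: acc |= 55<<0 -> completed=0 acc=55 shift=7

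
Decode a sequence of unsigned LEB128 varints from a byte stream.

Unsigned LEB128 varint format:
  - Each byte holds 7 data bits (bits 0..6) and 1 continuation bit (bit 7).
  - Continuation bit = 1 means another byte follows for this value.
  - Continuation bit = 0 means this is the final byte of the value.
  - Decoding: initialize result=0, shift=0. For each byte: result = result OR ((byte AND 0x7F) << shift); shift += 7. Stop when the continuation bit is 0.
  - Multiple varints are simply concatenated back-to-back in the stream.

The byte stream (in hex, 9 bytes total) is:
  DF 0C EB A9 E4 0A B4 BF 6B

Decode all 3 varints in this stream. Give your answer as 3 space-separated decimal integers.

Answer: 1631 22615275 1761204

Derivation:
  byte[0]=0xDF cont=1 payload=0x5F=95: acc |= 95<<0 -> acc=95 shift=7
  byte[1]=0x0C cont=0 payload=0x0C=12: acc |= 12<<7 -> acc=1631 shift=14 [end]
Varint 1: bytes[0:2] = DF 0C -> value 1631 (2 byte(s))
  byte[2]=0xEB cont=1 payload=0x6B=107: acc |= 107<<0 -> acc=107 shift=7
  byte[3]=0xA9 cont=1 payload=0x29=41: acc |= 41<<7 -> acc=5355 shift=14
  byte[4]=0xE4 cont=1 payload=0x64=100: acc |= 100<<14 -> acc=1643755 shift=21
  byte[5]=0x0A cont=0 payload=0x0A=10: acc |= 10<<21 -> acc=22615275 shift=28 [end]
Varint 2: bytes[2:6] = EB A9 E4 0A -> value 22615275 (4 byte(s))
  byte[6]=0xB4 cont=1 payload=0x34=52: acc |= 52<<0 -> acc=52 shift=7
  byte[7]=0xBF cont=1 payload=0x3F=63: acc |= 63<<7 -> acc=8116 shift=14
  byte[8]=0x6B cont=0 payload=0x6B=107: acc |= 107<<14 -> acc=1761204 shift=21 [end]
Varint 3: bytes[6:9] = B4 BF 6B -> value 1761204 (3 byte(s))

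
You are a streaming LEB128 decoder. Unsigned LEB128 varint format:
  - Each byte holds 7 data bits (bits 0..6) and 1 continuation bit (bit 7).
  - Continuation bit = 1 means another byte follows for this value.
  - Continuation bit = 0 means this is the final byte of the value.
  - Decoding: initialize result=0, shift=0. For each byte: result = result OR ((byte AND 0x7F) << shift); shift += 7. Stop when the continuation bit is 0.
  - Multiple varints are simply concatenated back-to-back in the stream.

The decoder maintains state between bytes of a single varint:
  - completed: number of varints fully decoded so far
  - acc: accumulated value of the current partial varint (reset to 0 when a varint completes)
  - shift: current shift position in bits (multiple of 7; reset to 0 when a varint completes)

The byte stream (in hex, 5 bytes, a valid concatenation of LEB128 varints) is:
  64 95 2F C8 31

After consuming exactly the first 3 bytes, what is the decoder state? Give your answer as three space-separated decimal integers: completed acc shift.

byte[0]=0x64 cont=0 payload=0x64: varint #1 complete (value=100); reset -> completed=1 acc=0 shift=0
byte[1]=0x95 cont=1 payload=0x15: acc |= 21<<0 -> completed=1 acc=21 shift=7
byte[2]=0x2F cont=0 payload=0x2F: varint #2 complete (value=6037); reset -> completed=2 acc=0 shift=0

Answer: 2 0 0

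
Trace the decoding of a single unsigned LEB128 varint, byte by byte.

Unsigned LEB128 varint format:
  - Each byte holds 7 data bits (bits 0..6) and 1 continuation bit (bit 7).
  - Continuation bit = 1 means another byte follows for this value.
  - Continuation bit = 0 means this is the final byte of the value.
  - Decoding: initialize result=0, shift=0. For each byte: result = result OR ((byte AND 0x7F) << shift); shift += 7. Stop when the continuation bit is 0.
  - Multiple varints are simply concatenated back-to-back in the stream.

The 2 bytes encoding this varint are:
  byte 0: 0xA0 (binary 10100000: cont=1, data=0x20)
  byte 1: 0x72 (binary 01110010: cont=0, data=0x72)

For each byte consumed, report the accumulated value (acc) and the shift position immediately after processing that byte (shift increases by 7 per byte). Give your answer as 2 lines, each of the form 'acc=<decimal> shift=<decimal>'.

Answer: acc=32 shift=7
acc=14624 shift=14

Derivation:
byte 0=0xA0: payload=0x20=32, contrib = 32<<0 = 32; acc -> 32, shift -> 7
byte 1=0x72: payload=0x72=114, contrib = 114<<7 = 14592; acc -> 14624, shift -> 14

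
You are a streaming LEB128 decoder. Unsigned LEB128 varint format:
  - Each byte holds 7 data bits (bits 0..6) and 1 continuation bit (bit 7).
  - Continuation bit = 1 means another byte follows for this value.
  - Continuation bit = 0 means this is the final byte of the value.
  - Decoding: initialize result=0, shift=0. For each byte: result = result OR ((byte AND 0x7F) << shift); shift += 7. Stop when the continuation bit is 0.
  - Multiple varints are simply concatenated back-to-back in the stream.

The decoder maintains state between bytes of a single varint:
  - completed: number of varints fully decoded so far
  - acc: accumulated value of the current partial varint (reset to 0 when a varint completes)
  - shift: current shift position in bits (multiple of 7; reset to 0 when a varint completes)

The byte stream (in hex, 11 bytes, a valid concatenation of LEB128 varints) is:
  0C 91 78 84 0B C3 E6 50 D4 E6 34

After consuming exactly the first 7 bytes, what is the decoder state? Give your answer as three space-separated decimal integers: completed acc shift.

byte[0]=0x0C cont=0 payload=0x0C: varint #1 complete (value=12); reset -> completed=1 acc=0 shift=0
byte[1]=0x91 cont=1 payload=0x11: acc |= 17<<0 -> completed=1 acc=17 shift=7
byte[2]=0x78 cont=0 payload=0x78: varint #2 complete (value=15377); reset -> completed=2 acc=0 shift=0
byte[3]=0x84 cont=1 payload=0x04: acc |= 4<<0 -> completed=2 acc=4 shift=7
byte[4]=0x0B cont=0 payload=0x0B: varint #3 complete (value=1412); reset -> completed=3 acc=0 shift=0
byte[5]=0xC3 cont=1 payload=0x43: acc |= 67<<0 -> completed=3 acc=67 shift=7
byte[6]=0xE6 cont=1 payload=0x66: acc |= 102<<7 -> completed=3 acc=13123 shift=14

Answer: 3 13123 14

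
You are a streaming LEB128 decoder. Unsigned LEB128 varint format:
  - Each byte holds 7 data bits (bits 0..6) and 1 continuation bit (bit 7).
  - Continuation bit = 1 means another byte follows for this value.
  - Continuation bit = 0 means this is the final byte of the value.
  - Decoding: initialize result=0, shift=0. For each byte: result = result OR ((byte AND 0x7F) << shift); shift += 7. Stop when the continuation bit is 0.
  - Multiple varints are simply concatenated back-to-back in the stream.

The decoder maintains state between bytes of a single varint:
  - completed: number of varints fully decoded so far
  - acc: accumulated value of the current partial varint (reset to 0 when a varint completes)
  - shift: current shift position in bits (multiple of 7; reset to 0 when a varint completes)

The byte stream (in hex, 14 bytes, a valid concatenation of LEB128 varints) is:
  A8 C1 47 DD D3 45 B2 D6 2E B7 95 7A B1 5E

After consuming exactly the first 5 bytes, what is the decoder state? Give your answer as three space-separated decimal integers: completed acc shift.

Answer: 1 10717 14

Derivation:
byte[0]=0xA8 cont=1 payload=0x28: acc |= 40<<0 -> completed=0 acc=40 shift=7
byte[1]=0xC1 cont=1 payload=0x41: acc |= 65<<7 -> completed=0 acc=8360 shift=14
byte[2]=0x47 cont=0 payload=0x47: varint #1 complete (value=1171624); reset -> completed=1 acc=0 shift=0
byte[3]=0xDD cont=1 payload=0x5D: acc |= 93<<0 -> completed=1 acc=93 shift=7
byte[4]=0xD3 cont=1 payload=0x53: acc |= 83<<7 -> completed=1 acc=10717 shift=14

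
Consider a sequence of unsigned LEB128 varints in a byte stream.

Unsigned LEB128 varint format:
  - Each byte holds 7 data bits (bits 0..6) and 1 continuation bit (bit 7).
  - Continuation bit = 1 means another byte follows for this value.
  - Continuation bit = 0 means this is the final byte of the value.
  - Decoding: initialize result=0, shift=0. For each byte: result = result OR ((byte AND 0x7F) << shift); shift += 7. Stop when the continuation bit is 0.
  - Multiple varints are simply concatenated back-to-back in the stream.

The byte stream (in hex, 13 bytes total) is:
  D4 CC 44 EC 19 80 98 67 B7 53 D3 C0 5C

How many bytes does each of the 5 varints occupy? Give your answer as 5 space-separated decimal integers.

  byte[0]=0xD4 cont=1 payload=0x54=84: acc |= 84<<0 -> acc=84 shift=7
  byte[1]=0xCC cont=1 payload=0x4C=76: acc |= 76<<7 -> acc=9812 shift=14
  byte[2]=0x44 cont=0 payload=0x44=68: acc |= 68<<14 -> acc=1123924 shift=21 [end]
Varint 1: bytes[0:3] = D4 CC 44 -> value 1123924 (3 byte(s))
  byte[3]=0xEC cont=1 payload=0x6C=108: acc |= 108<<0 -> acc=108 shift=7
  byte[4]=0x19 cont=0 payload=0x19=25: acc |= 25<<7 -> acc=3308 shift=14 [end]
Varint 2: bytes[3:5] = EC 19 -> value 3308 (2 byte(s))
  byte[5]=0x80 cont=1 payload=0x00=0: acc |= 0<<0 -> acc=0 shift=7
  byte[6]=0x98 cont=1 payload=0x18=24: acc |= 24<<7 -> acc=3072 shift=14
  byte[7]=0x67 cont=0 payload=0x67=103: acc |= 103<<14 -> acc=1690624 shift=21 [end]
Varint 3: bytes[5:8] = 80 98 67 -> value 1690624 (3 byte(s))
  byte[8]=0xB7 cont=1 payload=0x37=55: acc |= 55<<0 -> acc=55 shift=7
  byte[9]=0x53 cont=0 payload=0x53=83: acc |= 83<<7 -> acc=10679 shift=14 [end]
Varint 4: bytes[8:10] = B7 53 -> value 10679 (2 byte(s))
  byte[10]=0xD3 cont=1 payload=0x53=83: acc |= 83<<0 -> acc=83 shift=7
  byte[11]=0xC0 cont=1 payload=0x40=64: acc |= 64<<7 -> acc=8275 shift=14
  byte[12]=0x5C cont=0 payload=0x5C=92: acc |= 92<<14 -> acc=1515603 shift=21 [end]
Varint 5: bytes[10:13] = D3 C0 5C -> value 1515603 (3 byte(s))

Answer: 3 2 3 2 3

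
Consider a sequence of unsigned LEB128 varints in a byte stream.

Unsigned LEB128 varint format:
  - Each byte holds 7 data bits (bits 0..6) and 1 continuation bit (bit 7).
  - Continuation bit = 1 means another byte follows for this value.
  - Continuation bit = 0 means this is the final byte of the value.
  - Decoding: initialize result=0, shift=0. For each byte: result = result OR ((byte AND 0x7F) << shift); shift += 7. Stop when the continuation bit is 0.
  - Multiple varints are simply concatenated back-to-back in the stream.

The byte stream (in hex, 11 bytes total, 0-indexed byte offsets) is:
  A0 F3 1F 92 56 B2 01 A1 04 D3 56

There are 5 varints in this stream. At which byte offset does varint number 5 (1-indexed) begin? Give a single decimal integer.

Answer: 9

Derivation:
  byte[0]=0xA0 cont=1 payload=0x20=32: acc |= 32<<0 -> acc=32 shift=7
  byte[1]=0xF3 cont=1 payload=0x73=115: acc |= 115<<7 -> acc=14752 shift=14
  byte[2]=0x1F cont=0 payload=0x1F=31: acc |= 31<<14 -> acc=522656 shift=21 [end]
Varint 1: bytes[0:3] = A0 F3 1F -> value 522656 (3 byte(s))
  byte[3]=0x92 cont=1 payload=0x12=18: acc |= 18<<0 -> acc=18 shift=7
  byte[4]=0x56 cont=0 payload=0x56=86: acc |= 86<<7 -> acc=11026 shift=14 [end]
Varint 2: bytes[3:5] = 92 56 -> value 11026 (2 byte(s))
  byte[5]=0xB2 cont=1 payload=0x32=50: acc |= 50<<0 -> acc=50 shift=7
  byte[6]=0x01 cont=0 payload=0x01=1: acc |= 1<<7 -> acc=178 shift=14 [end]
Varint 3: bytes[5:7] = B2 01 -> value 178 (2 byte(s))
  byte[7]=0xA1 cont=1 payload=0x21=33: acc |= 33<<0 -> acc=33 shift=7
  byte[8]=0x04 cont=0 payload=0x04=4: acc |= 4<<7 -> acc=545 shift=14 [end]
Varint 4: bytes[7:9] = A1 04 -> value 545 (2 byte(s))
  byte[9]=0xD3 cont=1 payload=0x53=83: acc |= 83<<0 -> acc=83 shift=7
  byte[10]=0x56 cont=0 payload=0x56=86: acc |= 86<<7 -> acc=11091 shift=14 [end]
Varint 5: bytes[9:11] = D3 56 -> value 11091 (2 byte(s))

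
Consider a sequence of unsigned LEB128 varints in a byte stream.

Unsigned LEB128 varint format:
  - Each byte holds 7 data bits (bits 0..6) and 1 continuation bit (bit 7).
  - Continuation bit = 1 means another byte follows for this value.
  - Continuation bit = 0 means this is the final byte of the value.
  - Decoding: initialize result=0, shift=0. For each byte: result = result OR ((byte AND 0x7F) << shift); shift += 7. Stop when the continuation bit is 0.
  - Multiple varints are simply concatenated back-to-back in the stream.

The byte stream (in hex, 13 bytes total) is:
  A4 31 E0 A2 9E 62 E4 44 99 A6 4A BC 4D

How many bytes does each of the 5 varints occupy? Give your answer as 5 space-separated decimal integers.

Answer: 2 4 2 3 2

Derivation:
  byte[0]=0xA4 cont=1 payload=0x24=36: acc |= 36<<0 -> acc=36 shift=7
  byte[1]=0x31 cont=0 payload=0x31=49: acc |= 49<<7 -> acc=6308 shift=14 [end]
Varint 1: bytes[0:2] = A4 31 -> value 6308 (2 byte(s))
  byte[2]=0xE0 cont=1 payload=0x60=96: acc |= 96<<0 -> acc=96 shift=7
  byte[3]=0xA2 cont=1 payload=0x22=34: acc |= 34<<7 -> acc=4448 shift=14
  byte[4]=0x9E cont=1 payload=0x1E=30: acc |= 30<<14 -> acc=495968 shift=21
  byte[5]=0x62 cont=0 payload=0x62=98: acc |= 98<<21 -> acc=206016864 shift=28 [end]
Varint 2: bytes[2:6] = E0 A2 9E 62 -> value 206016864 (4 byte(s))
  byte[6]=0xE4 cont=1 payload=0x64=100: acc |= 100<<0 -> acc=100 shift=7
  byte[7]=0x44 cont=0 payload=0x44=68: acc |= 68<<7 -> acc=8804 shift=14 [end]
Varint 3: bytes[6:8] = E4 44 -> value 8804 (2 byte(s))
  byte[8]=0x99 cont=1 payload=0x19=25: acc |= 25<<0 -> acc=25 shift=7
  byte[9]=0xA6 cont=1 payload=0x26=38: acc |= 38<<7 -> acc=4889 shift=14
  byte[10]=0x4A cont=0 payload=0x4A=74: acc |= 74<<14 -> acc=1217305 shift=21 [end]
Varint 4: bytes[8:11] = 99 A6 4A -> value 1217305 (3 byte(s))
  byte[11]=0xBC cont=1 payload=0x3C=60: acc |= 60<<0 -> acc=60 shift=7
  byte[12]=0x4D cont=0 payload=0x4D=77: acc |= 77<<7 -> acc=9916 shift=14 [end]
Varint 5: bytes[11:13] = BC 4D -> value 9916 (2 byte(s))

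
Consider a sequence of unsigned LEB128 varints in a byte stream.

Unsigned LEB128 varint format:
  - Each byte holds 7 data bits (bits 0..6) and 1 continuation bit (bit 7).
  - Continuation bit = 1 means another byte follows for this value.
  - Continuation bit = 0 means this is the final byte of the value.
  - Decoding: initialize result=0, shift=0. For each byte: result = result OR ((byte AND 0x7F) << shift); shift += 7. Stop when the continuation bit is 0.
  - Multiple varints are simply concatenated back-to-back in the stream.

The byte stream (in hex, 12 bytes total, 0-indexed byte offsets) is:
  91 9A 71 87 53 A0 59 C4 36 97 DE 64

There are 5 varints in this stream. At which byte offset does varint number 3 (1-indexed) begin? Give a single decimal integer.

Answer: 5

Derivation:
  byte[0]=0x91 cont=1 payload=0x11=17: acc |= 17<<0 -> acc=17 shift=7
  byte[1]=0x9A cont=1 payload=0x1A=26: acc |= 26<<7 -> acc=3345 shift=14
  byte[2]=0x71 cont=0 payload=0x71=113: acc |= 113<<14 -> acc=1854737 shift=21 [end]
Varint 1: bytes[0:3] = 91 9A 71 -> value 1854737 (3 byte(s))
  byte[3]=0x87 cont=1 payload=0x07=7: acc |= 7<<0 -> acc=7 shift=7
  byte[4]=0x53 cont=0 payload=0x53=83: acc |= 83<<7 -> acc=10631 shift=14 [end]
Varint 2: bytes[3:5] = 87 53 -> value 10631 (2 byte(s))
  byte[5]=0xA0 cont=1 payload=0x20=32: acc |= 32<<0 -> acc=32 shift=7
  byte[6]=0x59 cont=0 payload=0x59=89: acc |= 89<<7 -> acc=11424 shift=14 [end]
Varint 3: bytes[5:7] = A0 59 -> value 11424 (2 byte(s))
  byte[7]=0xC4 cont=1 payload=0x44=68: acc |= 68<<0 -> acc=68 shift=7
  byte[8]=0x36 cont=0 payload=0x36=54: acc |= 54<<7 -> acc=6980 shift=14 [end]
Varint 4: bytes[7:9] = C4 36 -> value 6980 (2 byte(s))
  byte[9]=0x97 cont=1 payload=0x17=23: acc |= 23<<0 -> acc=23 shift=7
  byte[10]=0xDE cont=1 payload=0x5E=94: acc |= 94<<7 -> acc=12055 shift=14
  byte[11]=0x64 cont=0 payload=0x64=100: acc |= 100<<14 -> acc=1650455 shift=21 [end]
Varint 5: bytes[9:12] = 97 DE 64 -> value 1650455 (3 byte(s))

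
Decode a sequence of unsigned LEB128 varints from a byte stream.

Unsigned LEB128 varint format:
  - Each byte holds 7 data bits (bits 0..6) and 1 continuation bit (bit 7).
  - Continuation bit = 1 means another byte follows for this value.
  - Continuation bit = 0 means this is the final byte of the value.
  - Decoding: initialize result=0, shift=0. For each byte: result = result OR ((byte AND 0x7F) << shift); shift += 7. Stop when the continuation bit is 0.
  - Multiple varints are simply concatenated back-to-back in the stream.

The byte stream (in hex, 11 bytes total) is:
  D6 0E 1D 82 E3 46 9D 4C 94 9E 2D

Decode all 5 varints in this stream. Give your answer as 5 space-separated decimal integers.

Answer: 1878 29 1159554 9757 741140

Derivation:
  byte[0]=0xD6 cont=1 payload=0x56=86: acc |= 86<<0 -> acc=86 shift=7
  byte[1]=0x0E cont=0 payload=0x0E=14: acc |= 14<<7 -> acc=1878 shift=14 [end]
Varint 1: bytes[0:2] = D6 0E -> value 1878 (2 byte(s))
  byte[2]=0x1D cont=0 payload=0x1D=29: acc |= 29<<0 -> acc=29 shift=7 [end]
Varint 2: bytes[2:3] = 1D -> value 29 (1 byte(s))
  byte[3]=0x82 cont=1 payload=0x02=2: acc |= 2<<0 -> acc=2 shift=7
  byte[4]=0xE3 cont=1 payload=0x63=99: acc |= 99<<7 -> acc=12674 shift=14
  byte[5]=0x46 cont=0 payload=0x46=70: acc |= 70<<14 -> acc=1159554 shift=21 [end]
Varint 3: bytes[3:6] = 82 E3 46 -> value 1159554 (3 byte(s))
  byte[6]=0x9D cont=1 payload=0x1D=29: acc |= 29<<0 -> acc=29 shift=7
  byte[7]=0x4C cont=0 payload=0x4C=76: acc |= 76<<7 -> acc=9757 shift=14 [end]
Varint 4: bytes[6:8] = 9D 4C -> value 9757 (2 byte(s))
  byte[8]=0x94 cont=1 payload=0x14=20: acc |= 20<<0 -> acc=20 shift=7
  byte[9]=0x9E cont=1 payload=0x1E=30: acc |= 30<<7 -> acc=3860 shift=14
  byte[10]=0x2D cont=0 payload=0x2D=45: acc |= 45<<14 -> acc=741140 shift=21 [end]
Varint 5: bytes[8:11] = 94 9E 2D -> value 741140 (3 byte(s))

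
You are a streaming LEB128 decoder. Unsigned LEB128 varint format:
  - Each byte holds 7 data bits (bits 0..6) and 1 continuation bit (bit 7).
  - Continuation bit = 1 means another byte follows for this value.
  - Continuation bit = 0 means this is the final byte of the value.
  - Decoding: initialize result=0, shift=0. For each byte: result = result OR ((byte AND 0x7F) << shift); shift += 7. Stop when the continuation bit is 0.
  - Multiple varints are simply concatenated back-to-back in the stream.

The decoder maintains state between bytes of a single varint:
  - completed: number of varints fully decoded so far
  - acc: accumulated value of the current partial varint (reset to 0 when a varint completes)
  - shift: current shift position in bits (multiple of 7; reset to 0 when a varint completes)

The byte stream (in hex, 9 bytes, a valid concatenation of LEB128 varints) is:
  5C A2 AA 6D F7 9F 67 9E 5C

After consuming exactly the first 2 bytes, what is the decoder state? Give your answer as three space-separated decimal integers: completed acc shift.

Answer: 1 34 7

Derivation:
byte[0]=0x5C cont=0 payload=0x5C: varint #1 complete (value=92); reset -> completed=1 acc=0 shift=0
byte[1]=0xA2 cont=1 payload=0x22: acc |= 34<<0 -> completed=1 acc=34 shift=7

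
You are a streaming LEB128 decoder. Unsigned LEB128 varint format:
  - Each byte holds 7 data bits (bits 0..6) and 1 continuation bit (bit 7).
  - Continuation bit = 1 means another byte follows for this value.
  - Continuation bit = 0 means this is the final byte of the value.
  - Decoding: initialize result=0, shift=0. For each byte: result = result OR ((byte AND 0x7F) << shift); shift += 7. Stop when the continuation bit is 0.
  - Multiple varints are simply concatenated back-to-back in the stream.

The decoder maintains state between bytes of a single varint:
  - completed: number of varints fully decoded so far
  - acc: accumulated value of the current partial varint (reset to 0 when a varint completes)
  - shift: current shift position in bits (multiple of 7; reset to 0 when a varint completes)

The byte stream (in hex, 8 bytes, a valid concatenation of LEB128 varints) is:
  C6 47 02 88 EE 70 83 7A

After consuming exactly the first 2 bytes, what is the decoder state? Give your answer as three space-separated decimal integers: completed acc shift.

Answer: 1 0 0

Derivation:
byte[0]=0xC6 cont=1 payload=0x46: acc |= 70<<0 -> completed=0 acc=70 shift=7
byte[1]=0x47 cont=0 payload=0x47: varint #1 complete (value=9158); reset -> completed=1 acc=0 shift=0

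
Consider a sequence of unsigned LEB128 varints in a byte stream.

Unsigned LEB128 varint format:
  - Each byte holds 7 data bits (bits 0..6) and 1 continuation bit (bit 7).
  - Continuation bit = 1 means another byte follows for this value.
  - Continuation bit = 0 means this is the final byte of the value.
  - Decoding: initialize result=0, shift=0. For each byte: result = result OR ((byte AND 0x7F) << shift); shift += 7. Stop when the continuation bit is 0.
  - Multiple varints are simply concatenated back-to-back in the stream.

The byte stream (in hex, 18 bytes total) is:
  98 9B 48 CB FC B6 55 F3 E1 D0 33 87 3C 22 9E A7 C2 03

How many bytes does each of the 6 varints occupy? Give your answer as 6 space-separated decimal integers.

  byte[0]=0x98 cont=1 payload=0x18=24: acc |= 24<<0 -> acc=24 shift=7
  byte[1]=0x9B cont=1 payload=0x1B=27: acc |= 27<<7 -> acc=3480 shift=14
  byte[2]=0x48 cont=0 payload=0x48=72: acc |= 72<<14 -> acc=1183128 shift=21 [end]
Varint 1: bytes[0:3] = 98 9B 48 -> value 1183128 (3 byte(s))
  byte[3]=0xCB cont=1 payload=0x4B=75: acc |= 75<<0 -> acc=75 shift=7
  byte[4]=0xFC cont=1 payload=0x7C=124: acc |= 124<<7 -> acc=15947 shift=14
  byte[5]=0xB6 cont=1 payload=0x36=54: acc |= 54<<14 -> acc=900683 shift=21
  byte[6]=0x55 cont=0 payload=0x55=85: acc |= 85<<21 -> acc=179158603 shift=28 [end]
Varint 2: bytes[3:7] = CB FC B6 55 -> value 179158603 (4 byte(s))
  byte[7]=0xF3 cont=1 payload=0x73=115: acc |= 115<<0 -> acc=115 shift=7
  byte[8]=0xE1 cont=1 payload=0x61=97: acc |= 97<<7 -> acc=12531 shift=14
  byte[9]=0xD0 cont=1 payload=0x50=80: acc |= 80<<14 -> acc=1323251 shift=21
  byte[10]=0x33 cont=0 payload=0x33=51: acc |= 51<<21 -> acc=108278003 shift=28 [end]
Varint 3: bytes[7:11] = F3 E1 D0 33 -> value 108278003 (4 byte(s))
  byte[11]=0x87 cont=1 payload=0x07=7: acc |= 7<<0 -> acc=7 shift=7
  byte[12]=0x3C cont=0 payload=0x3C=60: acc |= 60<<7 -> acc=7687 shift=14 [end]
Varint 4: bytes[11:13] = 87 3C -> value 7687 (2 byte(s))
  byte[13]=0x22 cont=0 payload=0x22=34: acc |= 34<<0 -> acc=34 shift=7 [end]
Varint 5: bytes[13:14] = 22 -> value 34 (1 byte(s))
  byte[14]=0x9E cont=1 payload=0x1E=30: acc |= 30<<0 -> acc=30 shift=7
  byte[15]=0xA7 cont=1 payload=0x27=39: acc |= 39<<7 -> acc=5022 shift=14
  byte[16]=0xC2 cont=1 payload=0x42=66: acc |= 66<<14 -> acc=1086366 shift=21
  byte[17]=0x03 cont=0 payload=0x03=3: acc |= 3<<21 -> acc=7377822 shift=28 [end]
Varint 6: bytes[14:18] = 9E A7 C2 03 -> value 7377822 (4 byte(s))

Answer: 3 4 4 2 1 4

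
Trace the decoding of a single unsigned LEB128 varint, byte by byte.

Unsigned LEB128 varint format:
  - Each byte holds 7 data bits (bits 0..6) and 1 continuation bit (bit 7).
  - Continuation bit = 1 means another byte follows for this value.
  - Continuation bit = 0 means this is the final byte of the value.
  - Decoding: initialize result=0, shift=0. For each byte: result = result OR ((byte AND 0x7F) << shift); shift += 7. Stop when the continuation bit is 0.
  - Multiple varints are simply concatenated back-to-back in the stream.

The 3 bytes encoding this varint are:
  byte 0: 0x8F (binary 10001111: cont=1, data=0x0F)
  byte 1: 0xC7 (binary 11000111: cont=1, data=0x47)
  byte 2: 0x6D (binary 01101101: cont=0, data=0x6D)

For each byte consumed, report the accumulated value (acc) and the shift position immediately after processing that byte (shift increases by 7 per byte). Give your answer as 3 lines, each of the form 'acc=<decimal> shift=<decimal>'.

Answer: acc=15 shift=7
acc=9103 shift=14
acc=1794959 shift=21

Derivation:
byte 0=0x8F: payload=0x0F=15, contrib = 15<<0 = 15; acc -> 15, shift -> 7
byte 1=0xC7: payload=0x47=71, contrib = 71<<7 = 9088; acc -> 9103, shift -> 14
byte 2=0x6D: payload=0x6D=109, contrib = 109<<14 = 1785856; acc -> 1794959, shift -> 21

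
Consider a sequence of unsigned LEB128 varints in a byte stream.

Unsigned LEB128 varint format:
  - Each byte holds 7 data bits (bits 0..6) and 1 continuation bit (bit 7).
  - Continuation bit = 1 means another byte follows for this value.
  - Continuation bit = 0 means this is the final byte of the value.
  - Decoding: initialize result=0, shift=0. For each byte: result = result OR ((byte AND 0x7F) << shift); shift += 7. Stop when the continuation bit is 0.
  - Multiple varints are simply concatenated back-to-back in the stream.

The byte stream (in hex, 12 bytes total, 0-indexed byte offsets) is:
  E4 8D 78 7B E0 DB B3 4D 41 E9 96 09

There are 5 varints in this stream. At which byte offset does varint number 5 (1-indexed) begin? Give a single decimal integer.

  byte[0]=0xE4 cont=1 payload=0x64=100: acc |= 100<<0 -> acc=100 shift=7
  byte[1]=0x8D cont=1 payload=0x0D=13: acc |= 13<<7 -> acc=1764 shift=14
  byte[2]=0x78 cont=0 payload=0x78=120: acc |= 120<<14 -> acc=1967844 shift=21 [end]
Varint 1: bytes[0:3] = E4 8D 78 -> value 1967844 (3 byte(s))
  byte[3]=0x7B cont=0 payload=0x7B=123: acc |= 123<<0 -> acc=123 shift=7 [end]
Varint 2: bytes[3:4] = 7B -> value 123 (1 byte(s))
  byte[4]=0xE0 cont=1 payload=0x60=96: acc |= 96<<0 -> acc=96 shift=7
  byte[5]=0xDB cont=1 payload=0x5B=91: acc |= 91<<7 -> acc=11744 shift=14
  byte[6]=0xB3 cont=1 payload=0x33=51: acc |= 51<<14 -> acc=847328 shift=21
  byte[7]=0x4D cont=0 payload=0x4D=77: acc |= 77<<21 -> acc=162328032 shift=28 [end]
Varint 3: bytes[4:8] = E0 DB B3 4D -> value 162328032 (4 byte(s))
  byte[8]=0x41 cont=0 payload=0x41=65: acc |= 65<<0 -> acc=65 shift=7 [end]
Varint 4: bytes[8:9] = 41 -> value 65 (1 byte(s))
  byte[9]=0xE9 cont=1 payload=0x69=105: acc |= 105<<0 -> acc=105 shift=7
  byte[10]=0x96 cont=1 payload=0x16=22: acc |= 22<<7 -> acc=2921 shift=14
  byte[11]=0x09 cont=0 payload=0x09=9: acc |= 9<<14 -> acc=150377 shift=21 [end]
Varint 5: bytes[9:12] = E9 96 09 -> value 150377 (3 byte(s))

Answer: 9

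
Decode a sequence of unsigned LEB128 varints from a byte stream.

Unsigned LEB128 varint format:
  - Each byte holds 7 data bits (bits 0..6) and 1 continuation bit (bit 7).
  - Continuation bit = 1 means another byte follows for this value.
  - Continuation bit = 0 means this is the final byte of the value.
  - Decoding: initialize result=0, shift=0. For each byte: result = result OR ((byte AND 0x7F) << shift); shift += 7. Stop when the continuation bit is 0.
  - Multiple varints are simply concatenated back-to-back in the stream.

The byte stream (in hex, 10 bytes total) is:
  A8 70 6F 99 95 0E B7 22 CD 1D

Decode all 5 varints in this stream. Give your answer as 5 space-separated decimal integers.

  byte[0]=0xA8 cont=1 payload=0x28=40: acc |= 40<<0 -> acc=40 shift=7
  byte[1]=0x70 cont=0 payload=0x70=112: acc |= 112<<7 -> acc=14376 shift=14 [end]
Varint 1: bytes[0:2] = A8 70 -> value 14376 (2 byte(s))
  byte[2]=0x6F cont=0 payload=0x6F=111: acc |= 111<<0 -> acc=111 shift=7 [end]
Varint 2: bytes[2:3] = 6F -> value 111 (1 byte(s))
  byte[3]=0x99 cont=1 payload=0x19=25: acc |= 25<<0 -> acc=25 shift=7
  byte[4]=0x95 cont=1 payload=0x15=21: acc |= 21<<7 -> acc=2713 shift=14
  byte[5]=0x0E cont=0 payload=0x0E=14: acc |= 14<<14 -> acc=232089 shift=21 [end]
Varint 3: bytes[3:6] = 99 95 0E -> value 232089 (3 byte(s))
  byte[6]=0xB7 cont=1 payload=0x37=55: acc |= 55<<0 -> acc=55 shift=7
  byte[7]=0x22 cont=0 payload=0x22=34: acc |= 34<<7 -> acc=4407 shift=14 [end]
Varint 4: bytes[6:8] = B7 22 -> value 4407 (2 byte(s))
  byte[8]=0xCD cont=1 payload=0x4D=77: acc |= 77<<0 -> acc=77 shift=7
  byte[9]=0x1D cont=0 payload=0x1D=29: acc |= 29<<7 -> acc=3789 shift=14 [end]
Varint 5: bytes[8:10] = CD 1D -> value 3789 (2 byte(s))

Answer: 14376 111 232089 4407 3789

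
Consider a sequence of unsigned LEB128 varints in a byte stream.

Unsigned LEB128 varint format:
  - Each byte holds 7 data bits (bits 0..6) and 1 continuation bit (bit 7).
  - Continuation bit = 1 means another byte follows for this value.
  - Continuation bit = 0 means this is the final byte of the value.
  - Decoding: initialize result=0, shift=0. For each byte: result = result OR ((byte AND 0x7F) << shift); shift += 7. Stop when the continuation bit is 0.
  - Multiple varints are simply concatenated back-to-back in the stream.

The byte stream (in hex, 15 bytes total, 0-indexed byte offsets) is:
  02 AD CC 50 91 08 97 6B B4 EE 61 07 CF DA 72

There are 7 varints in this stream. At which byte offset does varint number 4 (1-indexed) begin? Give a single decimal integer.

  byte[0]=0x02 cont=0 payload=0x02=2: acc |= 2<<0 -> acc=2 shift=7 [end]
Varint 1: bytes[0:1] = 02 -> value 2 (1 byte(s))
  byte[1]=0xAD cont=1 payload=0x2D=45: acc |= 45<<0 -> acc=45 shift=7
  byte[2]=0xCC cont=1 payload=0x4C=76: acc |= 76<<7 -> acc=9773 shift=14
  byte[3]=0x50 cont=0 payload=0x50=80: acc |= 80<<14 -> acc=1320493 shift=21 [end]
Varint 2: bytes[1:4] = AD CC 50 -> value 1320493 (3 byte(s))
  byte[4]=0x91 cont=1 payload=0x11=17: acc |= 17<<0 -> acc=17 shift=7
  byte[5]=0x08 cont=0 payload=0x08=8: acc |= 8<<7 -> acc=1041 shift=14 [end]
Varint 3: bytes[4:6] = 91 08 -> value 1041 (2 byte(s))
  byte[6]=0x97 cont=1 payload=0x17=23: acc |= 23<<0 -> acc=23 shift=7
  byte[7]=0x6B cont=0 payload=0x6B=107: acc |= 107<<7 -> acc=13719 shift=14 [end]
Varint 4: bytes[6:8] = 97 6B -> value 13719 (2 byte(s))
  byte[8]=0xB4 cont=1 payload=0x34=52: acc |= 52<<0 -> acc=52 shift=7
  byte[9]=0xEE cont=1 payload=0x6E=110: acc |= 110<<7 -> acc=14132 shift=14
  byte[10]=0x61 cont=0 payload=0x61=97: acc |= 97<<14 -> acc=1603380 shift=21 [end]
Varint 5: bytes[8:11] = B4 EE 61 -> value 1603380 (3 byte(s))
  byte[11]=0x07 cont=0 payload=0x07=7: acc |= 7<<0 -> acc=7 shift=7 [end]
Varint 6: bytes[11:12] = 07 -> value 7 (1 byte(s))
  byte[12]=0xCF cont=1 payload=0x4F=79: acc |= 79<<0 -> acc=79 shift=7
  byte[13]=0xDA cont=1 payload=0x5A=90: acc |= 90<<7 -> acc=11599 shift=14
  byte[14]=0x72 cont=0 payload=0x72=114: acc |= 114<<14 -> acc=1879375 shift=21 [end]
Varint 7: bytes[12:15] = CF DA 72 -> value 1879375 (3 byte(s))

Answer: 6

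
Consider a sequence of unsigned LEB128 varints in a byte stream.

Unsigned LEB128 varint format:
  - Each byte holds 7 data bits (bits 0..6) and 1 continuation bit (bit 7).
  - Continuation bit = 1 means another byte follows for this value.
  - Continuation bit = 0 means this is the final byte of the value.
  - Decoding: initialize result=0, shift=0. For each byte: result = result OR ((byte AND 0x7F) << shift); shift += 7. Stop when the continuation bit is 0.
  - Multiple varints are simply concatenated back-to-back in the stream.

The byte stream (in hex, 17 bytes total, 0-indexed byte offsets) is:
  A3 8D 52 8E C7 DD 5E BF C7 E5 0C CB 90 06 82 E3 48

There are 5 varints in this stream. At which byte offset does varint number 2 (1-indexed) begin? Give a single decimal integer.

  byte[0]=0xA3 cont=1 payload=0x23=35: acc |= 35<<0 -> acc=35 shift=7
  byte[1]=0x8D cont=1 payload=0x0D=13: acc |= 13<<7 -> acc=1699 shift=14
  byte[2]=0x52 cont=0 payload=0x52=82: acc |= 82<<14 -> acc=1345187 shift=21 [end]
Varint 1: bytes[0:3] = A3 8D 52 -> value 1345187 (3 byte(s))
  byte[3]=0x8E cont=1 payload=0x0E=14: acc |= 14<<0 -> acc=14 shift=7
  byte[4]=0xC7 cont=1 payload=0x47=71: acc |= 71<<7 -> acc=9102 shift=14
  byte[5]=0xDD cont=1 payload=0x5D=93: acc |= 93<<14 -> acc=1532814 shift=21
  byte[6]=0x5E cont=0 payload=0x5E=94: acc |= 94<<21 -> acc=198665102 shift=28 [end]
Varint 2: bytes[3:7] = 8E C7 DD 5E -> value 198665102 (4 byte(s))
  byte[7]=0xBF cont=1 payload=0x3F=63: acc |= 63<<0 -> acc=63 shift=7
  byte[8]=0xC7 cont=1 payload=0x47=71: acc |= 71<<7 -> acc=9151 shift=14
  byte[9]=0xE5 cont=1 payload=0x65=101: acc |= 101<<14 -> acc=1663935 shift=21
  byte[10]=0x0C cont=0 payload=0x0C=12: acc |= 12<<21 -> acc=26829759 shift=28 [end]
Varint 3: bytes[7:11] = BF C7 E5 0C -> value 26829759 (4 byte(s))
  byte[11]=0xCB cont=1 payload=0x4B=75: acc |= 75<<0 -> acc=75 shift=7
  byte[12]=0x90 cont=1 payload=0x10=16: acc |= 16<<7 -> acc=2123 shift=14
  byte[13]=0x06 cont=0 payload=0x06=6: acc |= 6<<14 -> acc=100427 shift=21 [end]
Varint 4: bytes[11:14] = CB 90 06 -> value 100427 (3 byte(s))
  byte[14]=0x82 cont=1 payload=0x02=2: acc |= 2<<0 -> acc=2 shift=7
  byte[15]=0xE3 cont=1 payload=0x63=99: acc |= 99<<7 -> acc=12674 shift=14
  byte[16]=0x48 cont=0 payload=0x48=72: acc |= 72<<14 -> acc=1192322 shift=21 [end]
Varint 5: bytes[14:17] = 82 E3 48 -> value 1192322 (3 byte(s))

Answer: 3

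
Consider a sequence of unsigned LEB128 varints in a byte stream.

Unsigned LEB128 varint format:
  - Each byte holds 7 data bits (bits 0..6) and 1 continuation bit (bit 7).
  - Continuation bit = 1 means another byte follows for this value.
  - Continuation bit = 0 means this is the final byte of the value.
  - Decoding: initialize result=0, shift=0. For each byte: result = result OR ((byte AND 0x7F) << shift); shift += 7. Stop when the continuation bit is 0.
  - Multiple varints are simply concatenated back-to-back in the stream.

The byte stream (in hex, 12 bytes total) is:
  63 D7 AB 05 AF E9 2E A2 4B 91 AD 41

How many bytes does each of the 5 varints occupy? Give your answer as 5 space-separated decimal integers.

  byte[0]=0x63 cont=0 payload=0x63=99: acc |= 99<<0 -> acc=99 shift=7 [end]
Varint 1: bytes[0:1] = 63 -> value 99 (1 byte(s))
  byte[1]=0xD7 cont=1 payload=0x57=87: acc |= 87<<0 -> acc=87 shift=7
  byte[2]=0xAB cont=1 payload=0x2B=43: acc |= 43<<7 -> acc=5591 shift=14
  byte[3]=0x05 cont=0 payload=0x05=5: acc |= 5<<14 -> acc=87511 shift=21 [end]
Varint 2: bytes[1:4] = D7 AB 05 -> value 87511 (3 byte(s))
  byte[4]=0xAF cont=1 payload=0x2F=47: acc |= 47<<0 -> acc=47 shift=7
  byte[5]=0xE9 cont=1 payload=0x69=105: acc |= 105<<7 -> acc=13487 shift=14
  byte[6]=0x2E cont=0 payload=0x2E=46: acc |= 46<<14 -> acc=767151 shift=21 [end]
Varint 3: bytes[4:7] = AF E9 2E -> value 767151 (3 byte(s))
  byte[7]=0xA2 cont=1 payload=0x22=34: acc |= 34<<0 -> acc=34 shift=7
  byte[8]=0x4B cont=0 payload=0x4B=75: acc |= 75<<7 -> acc=9634 shift=14 [end]
Varint 4: bytes[7:9] = A2 4B -> value 9634 (2 byte(s))
  byte[9]=0x91 cont=1 payload=0x11=17: acc |= 17<<0 -> acc=17 shift=7
  byte[10]=0xAD cont=1 payload=0x2D=45: acc |= 45<<7 -> acc=5777 shift=14
  byte[11]=0x41 cont=0 payload=0x41=65: acc |= 65<<14 -> acc=1070737 shift=21 [end]
Varint 5: bytes[9:12] = 91 AD 41 -> value 1070737 (3 byte(s))

Answer: 1 3 3 2 3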